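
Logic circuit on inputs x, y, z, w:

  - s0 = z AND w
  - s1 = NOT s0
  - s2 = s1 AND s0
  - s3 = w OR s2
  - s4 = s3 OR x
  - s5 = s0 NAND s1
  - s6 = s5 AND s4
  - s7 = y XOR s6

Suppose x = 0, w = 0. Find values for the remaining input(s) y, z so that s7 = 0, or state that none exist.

Check with x = 0, w = 0 and y=0, z=0:
s0 = z AND w = 0 AND 0 = 0
s1 = NOT s0 = NOT 0 = 1
s2 = s1 AND s0 = 1 AND 0 = 0
s3 = w OR s2 = 0 OR 0 = 0
s4 = s3 OR x = 0 OR 0 = 0
s5 = s0 NAND s1 = 0 NAND 1 = 1
s6 = s5 AND s4 = 1 AND 0 = 0
s7 = y XOR s6 = 0 XOR 0 = 0
So s7 = 0.

y=0 z=0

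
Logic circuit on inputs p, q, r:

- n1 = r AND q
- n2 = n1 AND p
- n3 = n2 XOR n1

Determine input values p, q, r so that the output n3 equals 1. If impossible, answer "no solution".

n3 = n2 XOR n1 must be 1, so n2 and n1 differ.
Check with p=0, q=1, r=1:
n1 = r AND q = 1 AND 1 = 1
n2 = n1 AND p = 1 AND 0 = 0
n3 = n2 XOR n1 = 0 XOR 1 = 1
So n3 = 1 as required.

p=0, q=1, r=1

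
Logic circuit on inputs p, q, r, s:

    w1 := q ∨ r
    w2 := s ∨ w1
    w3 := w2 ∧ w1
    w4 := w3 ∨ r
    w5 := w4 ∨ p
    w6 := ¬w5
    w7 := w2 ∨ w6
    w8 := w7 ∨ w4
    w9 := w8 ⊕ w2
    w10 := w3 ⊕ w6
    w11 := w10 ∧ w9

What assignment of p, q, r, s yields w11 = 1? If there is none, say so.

w11 = w10 ∧ w9 must be 1, so both w10 = 1 and w9 = 1.
w10 = w3 ⊕ w6 must be 1, so w3 and w6 differ.
Check with p=0, q=0, r=0, s=0:
w1 = q ∨ r = 0 ∨ 0 = 0
w2 = s ∨ w1 = 0 ∨ 0 = 0
w3 = w2 ∧ w1 = 0 ∧ 0 = 0
w4 = w3 ∨ r = 0 ∨ 0 = 0
w5 = w4 ∨ p = 0 ∨ 0 = 0
w6 = ¬w5 = ¬0 = 1
w7 = w2 ∨ w6 = 0 ∨ 1 = 1
w8 = w7 ∨ w4 = 1 ∨ 0 = 1
w9 = w8 ⊕ w2 = 1 ⊕ 0 = 1
w10 = w3 ⊕ w6 = 0 ⊕ 1 = 1
w11 = w10 ∧ w9 = 1 ∧ 1 = 1
So w11 = 1 as required.

p=0, q=0, r=0, s=0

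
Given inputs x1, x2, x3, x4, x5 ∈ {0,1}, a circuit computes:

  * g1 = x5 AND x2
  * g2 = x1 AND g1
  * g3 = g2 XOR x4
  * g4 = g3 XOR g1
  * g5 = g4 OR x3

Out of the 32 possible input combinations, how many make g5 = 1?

24

g5 = g4 OR x3 must be 1, so at least one of g4, x3 is 1.
Enumerating the 32 input combinations, 24 give g5 = 1 and 8 give g5 = 0.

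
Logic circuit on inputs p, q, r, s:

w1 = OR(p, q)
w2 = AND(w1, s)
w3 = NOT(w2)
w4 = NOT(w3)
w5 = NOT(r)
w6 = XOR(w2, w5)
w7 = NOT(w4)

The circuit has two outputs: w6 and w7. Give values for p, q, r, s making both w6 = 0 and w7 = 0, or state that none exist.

Check with p=1, q=0, r=0, s=1:
w1 = OR(p, q) = OR(1, 0) = 1
w2 = AND(w1, s) = AND(1, 1) = 1
w3 = NOT(w2) = NOT 1 = 0
w4 = NOT(w3) = NOT 0 = 1
w5 = NOT(r) = NOT 0 = 1
w6 = XOR(w2, w5) = XOR(1, 1) = 0
w7 = NOT(w4) = NOT 1 = 0
So w6 = 0 and w7 = 0.

p=1, q=0, r=0, s=1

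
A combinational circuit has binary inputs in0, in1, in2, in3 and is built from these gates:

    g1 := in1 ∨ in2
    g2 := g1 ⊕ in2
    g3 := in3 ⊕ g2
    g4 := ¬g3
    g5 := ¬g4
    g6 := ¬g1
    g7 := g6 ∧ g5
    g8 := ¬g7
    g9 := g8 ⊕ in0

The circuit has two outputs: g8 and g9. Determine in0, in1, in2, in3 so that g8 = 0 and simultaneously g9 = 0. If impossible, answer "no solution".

in0=0, in1=0, in2=0, in3=1

Check with in0=0, in1=0, in2=0, in3=1:
g1 = in1 ∨ in2 = 0 ∨ 0 = 0
g2 = g1 ⊕ in2 = 0 ⊕ 0 = 0
g3 = in3 ⊕ g2 = 1 ⊕ 0 = 1
g4 = ¬g3 = ¬1 = 0
g5 = ¬g4 = ¬0 = 1
g6 = ¬g1 = ¬0 = 1
g7 = g6 ∧ g5 = 1 ∧ 1 = 1
g8 = ¬g7 = ¬1 = 0
g9 = g8 ⊕ in0 = 0 ⊕ 0 = 0
So g8 = 0 and g9 = 0.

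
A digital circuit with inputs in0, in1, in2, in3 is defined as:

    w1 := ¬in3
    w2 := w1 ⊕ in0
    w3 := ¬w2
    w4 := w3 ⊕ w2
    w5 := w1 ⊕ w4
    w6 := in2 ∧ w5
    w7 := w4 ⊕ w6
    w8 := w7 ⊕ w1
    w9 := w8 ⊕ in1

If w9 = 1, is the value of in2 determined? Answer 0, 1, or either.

Both values of in2 occur among assignments with w9 = 1:
  in2=0: in0=0, in1=0, in2=0, in3=1
  in2=1: in0=0, in1=1, in2=1, in3=0

either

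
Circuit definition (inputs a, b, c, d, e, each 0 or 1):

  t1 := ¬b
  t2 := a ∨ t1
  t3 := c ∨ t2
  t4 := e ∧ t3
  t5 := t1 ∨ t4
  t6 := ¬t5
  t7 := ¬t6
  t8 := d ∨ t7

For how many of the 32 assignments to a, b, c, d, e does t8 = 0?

t8 = d ∨ t7 must be 0, so both d = 0 and t7 = 0.
t7 = ¬t6 must be 0, so t6 = 1.
Enumerating the 32 input combinations, 5 give t8 = 0 and 27 give t8 = 1.

5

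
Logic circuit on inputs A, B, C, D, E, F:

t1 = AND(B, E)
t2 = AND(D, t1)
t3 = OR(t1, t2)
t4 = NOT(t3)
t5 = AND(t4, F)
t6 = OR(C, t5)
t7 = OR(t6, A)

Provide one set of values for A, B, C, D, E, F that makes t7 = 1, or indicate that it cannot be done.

A=1, B=1, C=1, D=0, E=1, F=1

t7 = OR(t6, A) must be 1, so at least one of t6, A is 1.
Check with A=1, B=1, C=1, D=0, E=1, F=1:
t1 = AND(B, E) = AND(1, 1) = 1
t2 = AND(D, t1) = AND(0, 1) = 0
t3 = OR(t1, t2) = OR(1, 0) = 1
t4 = NOT(t3) = NOT 1 = 0
t5 = AND(t4, F) = AND(0, 1) = 0
t6 = OR(C, t5) = OR(1, 0) = 1
t7 = OR(t6, A) = OR(1, 1) = 1
So t7 = 1 as required.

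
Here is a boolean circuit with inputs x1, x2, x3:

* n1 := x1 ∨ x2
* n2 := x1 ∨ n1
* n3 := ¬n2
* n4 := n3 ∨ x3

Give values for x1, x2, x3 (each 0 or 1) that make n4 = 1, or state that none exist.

n4 = n3 ∨ x3 must be 1, so at least one of n3, x3 is 1.
Check with x1=0, x2=0, x3=1:
n1 = x1 ∨ x2 = 0 ∨ 0 = 0
n2 = x1 ∨ n1 = 0 ∨ 0 = 0
n3 = ¬n2 = ¬0 = 1
n4 = n3 ∨ x3 = 1 ∨ 1 = 1
So n4 = 1 as required.

x1=0, x2=0, x3=1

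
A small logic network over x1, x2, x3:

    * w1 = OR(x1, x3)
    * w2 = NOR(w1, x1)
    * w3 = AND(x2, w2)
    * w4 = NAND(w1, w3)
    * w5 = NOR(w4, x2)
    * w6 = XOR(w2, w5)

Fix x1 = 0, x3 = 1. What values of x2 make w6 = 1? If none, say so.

With x1 = 0, x3 = 1 fixed, none of the 2 settings of x2 give w6 = 1.
For example, with x2=0:
w1 = OR(x1, x3) = OR(0, 1) = 1
w2 = NOR(w1, x1) = NOR(1, 0) = 0
w3 = AND(x2, w2) = AND(0, 0) = 0
w4 = NAND(w1, w3) = NAND(1, 0) = 1
w5 = NOR(w4, x2) = NOR(1, 0) = 0
w6 = XOR(w2, w5) = XOR(0, 0) = 0
giving w6 = 0 ≠ 1.

no solution exists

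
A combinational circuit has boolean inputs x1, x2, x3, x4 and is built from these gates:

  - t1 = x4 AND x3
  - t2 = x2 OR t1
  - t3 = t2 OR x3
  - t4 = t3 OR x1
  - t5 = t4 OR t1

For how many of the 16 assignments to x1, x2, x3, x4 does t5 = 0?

2

t5 = t4 OR t1 must be 0, so both t4 = 0 and t1 = 0.
t4 = t3 OR x1 must be 0, so both t3 = 0 and x1 = 0.
t1 = x4 AND x3 must be 0, so at least one of x4, x3 is 0.
Satisfying assignments:
  x1=0, x2=0, x3=0, x4=0
  x1=0, x2=0, x3=0, x4=1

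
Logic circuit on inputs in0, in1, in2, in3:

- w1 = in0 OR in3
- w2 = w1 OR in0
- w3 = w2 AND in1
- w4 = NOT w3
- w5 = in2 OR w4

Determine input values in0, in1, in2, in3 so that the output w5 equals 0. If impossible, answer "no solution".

w5 = in2 OR w4 must be 0, so both in2 = 0 and w4 = 0.
Check with in0=0, in1=1, in2=0, in3=1:
w1 = in0 OR in3 = 0 OR 1 = 1
w2 = w1 OR in0 = 1 OR 0 = 1
w3 = w2 AND in1 = 1 AND 1 = 1
w4 = NOT w3 = NOT 1 = 0
w5 = in2 OR w4 = 0 OR 0 = 0
So w5 = 0 as required.

in0=0, in1=1, in2=0, in3=1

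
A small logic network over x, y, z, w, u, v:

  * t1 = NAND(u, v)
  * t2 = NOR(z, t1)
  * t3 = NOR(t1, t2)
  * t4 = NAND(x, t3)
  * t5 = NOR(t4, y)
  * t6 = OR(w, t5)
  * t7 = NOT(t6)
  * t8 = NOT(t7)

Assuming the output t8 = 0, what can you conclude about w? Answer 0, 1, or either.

t8 = NOT(t7) must be 0, so t7 = 1.
Every assignment with t8 = 0 has w = 0; there are 31 such assignment(s).

0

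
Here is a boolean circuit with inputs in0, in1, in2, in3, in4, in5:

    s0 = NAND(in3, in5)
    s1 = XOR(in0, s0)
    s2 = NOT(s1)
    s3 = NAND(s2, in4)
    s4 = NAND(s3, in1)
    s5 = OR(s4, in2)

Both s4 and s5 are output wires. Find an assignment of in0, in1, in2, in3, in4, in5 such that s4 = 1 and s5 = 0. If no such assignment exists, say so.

Across all 64 input combinations, none give both s4 = 1 and s5 = 0.

no solution exists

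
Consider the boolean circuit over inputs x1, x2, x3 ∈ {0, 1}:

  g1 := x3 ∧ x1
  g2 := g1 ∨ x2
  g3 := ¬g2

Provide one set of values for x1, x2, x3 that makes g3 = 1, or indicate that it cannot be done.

g3 = ¬g2 must be 1, so g2 = 0.
g2 = g1 ∨ x2 must be 0, so both g1 = 0 and x2 = 0.
Check with x1=0 x2=0 x3=1:
g1 = x3 ∧ x1 = 1 ∧ 0 = 0
g2 = g1 ∨ x2 = 0 ∨ 0 = 0
g3 = ¬g2 = ¬0 = 1
So g3 = 1 as required.

x1=0 x2=0 x3=1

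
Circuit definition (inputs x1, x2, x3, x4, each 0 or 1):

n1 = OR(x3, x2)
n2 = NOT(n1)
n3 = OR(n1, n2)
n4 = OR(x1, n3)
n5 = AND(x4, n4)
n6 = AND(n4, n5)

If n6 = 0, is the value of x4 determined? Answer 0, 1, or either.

n6 = AND(n4, n5) must be 0, so at least one of n4, n5 is 0.
Every assignment with n6 = 0 has x4 = 0; there are 8 such assignment(s).

0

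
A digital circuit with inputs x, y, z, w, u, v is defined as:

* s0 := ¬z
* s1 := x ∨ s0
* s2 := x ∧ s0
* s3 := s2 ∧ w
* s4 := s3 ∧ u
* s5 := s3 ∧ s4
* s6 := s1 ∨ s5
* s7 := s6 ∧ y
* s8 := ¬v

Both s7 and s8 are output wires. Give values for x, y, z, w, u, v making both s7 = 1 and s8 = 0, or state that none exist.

x=0, y=1, z=0, w=1, u=1, v=1

Check with x=0, y=1, z=0, w=1, u=1, v=1:
s0 = ¬z = ¬0 = 1
s1 = x ∨ s0 = 0 ∨ 1 = 1
s2 = x ∧ s0 = 0 ∧ 1 = 0
s3 = s2 ∧ w = 0 ∧ 1 = 0
s4 = s3 ∧ u = 0 ∧ 1 = 0
s5 = s3 ∧ s4 = 0 ∧ 0 = 0
s6 = s1 ∨ s5 = 1 ∨ 0 = 1
s7 = s6 ∧ y = 1 ∧ 1 = 1
s8 = ¬v = ¬1 = 0
So s7 = 1 and s8 = 0.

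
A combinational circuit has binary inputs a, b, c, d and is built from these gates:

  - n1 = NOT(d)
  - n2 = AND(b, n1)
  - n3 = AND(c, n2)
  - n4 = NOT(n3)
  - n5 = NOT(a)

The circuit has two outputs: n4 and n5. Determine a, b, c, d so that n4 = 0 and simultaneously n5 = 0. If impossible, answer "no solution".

a=1 b=1 c=1 d=0

Check with a=1 b=1 c=1 d=0:
n1 = NOT(d) = NOT 0 = 1
n2 = AND(b, n1) = AND(1, 1) = 1
n3 = AND(c, n2) = AND(1, 1) = 1
n4 = NOT(n3) = NOT 1 = 0
n5 = NOT(a) = NOT 1 = 0
So n4 = 0 and n5 = 0.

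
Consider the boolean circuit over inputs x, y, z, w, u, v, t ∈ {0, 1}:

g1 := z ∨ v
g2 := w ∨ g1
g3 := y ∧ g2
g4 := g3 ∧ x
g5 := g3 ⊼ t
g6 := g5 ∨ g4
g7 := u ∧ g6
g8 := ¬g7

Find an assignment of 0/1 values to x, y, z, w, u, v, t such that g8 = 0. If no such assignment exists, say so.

g8 = ¬g7 must be 0, so g7 = 1.
g7 = u ∧ g6 must be 1, so both u = 1 and g6 = 1.
g6 = g5 ∨ g4 must be 1, so at least one of g5, g4 is 1.
Check with x=1 y=1 z=0 w=0 u=1 v=0 t=0:
g1 = z ∨ v = 0 ∨ 0 = 0
g2 = w ∨ g1 = 0 ∨ 0 = 0
g3 = y ∧ g2 = 1 ∧ 0 = 0
g4 = g3 ∧ x = 0 ∧ 1 = 0
g5 = g3 ⊼ t = 0 ⊼ 0 = 1
g6 = g5 ∨ g4 = 1 ∨ 0 = 1
g7 = u ∧ g6 = 1 ∧ 1 = 1
g8 = ¬g7 = ¬1 = 0
So g8 = 0 as required.

x=1 y=1 z=0 w=0 u=1 v=0 t=0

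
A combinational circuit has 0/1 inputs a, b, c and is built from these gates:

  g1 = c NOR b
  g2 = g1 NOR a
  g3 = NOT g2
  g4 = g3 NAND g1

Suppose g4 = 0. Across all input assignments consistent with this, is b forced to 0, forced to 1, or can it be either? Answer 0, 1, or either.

0

g4 = g3 NAND g1 must be 0, so both g3 = 1 and g1 = 1.
g3 = NOT g2 must be 1, so g2 = 0.
Every assignment with g4 = 0 has b = 0; there are 2 such assignment(s).
  a=0, b=0, c=0
  a=1, b=0, c=0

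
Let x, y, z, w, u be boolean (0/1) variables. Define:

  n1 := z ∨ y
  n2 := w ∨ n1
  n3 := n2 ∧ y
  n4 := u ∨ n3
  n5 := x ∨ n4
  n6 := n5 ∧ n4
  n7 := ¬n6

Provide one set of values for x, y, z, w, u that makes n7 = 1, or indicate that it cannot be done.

n7 = ¬n6 must be 1, so n6 = 0.
n6 = n5 ∧ n4 must be 0, so at least one of n5, n4 is 0.
Check with x=0, y=0, z=0, w=0, u=0:
n1 = z ∨ y = 0 ∨ 0 = 0
n2 = w ∨ n1 = 0 ∨ 0 = 0
n3 = n2 ∧ y = 0 ∧ 0 = 0
n4 = u ∨ n3 = 0 ∨ 0 = 0
n5 = x ∨ n4 = 0 ∨ 0 = 0
n6 = n5 ∧ n4 = 0 ∧ 0 = 0
n7 = ¬n6 = ¬0 = 1
So n7 = 1 as required.

x=0, y=0, z=0, w=0, u=0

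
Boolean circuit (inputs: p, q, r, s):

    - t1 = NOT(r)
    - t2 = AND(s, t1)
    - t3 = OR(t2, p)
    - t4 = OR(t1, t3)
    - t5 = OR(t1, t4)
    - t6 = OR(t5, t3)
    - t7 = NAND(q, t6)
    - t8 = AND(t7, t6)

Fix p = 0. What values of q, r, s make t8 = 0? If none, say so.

t8 = AND(t7, t6) must be 0, so at least one of t7, t6 is 0.
Check with p = 0 and q=1, r=1, s=1:
t1 = NOT(r) = NOT 1 = 0
t2 = AND(s, t1) = AND(1, 0) = 0
t3 = OR(t2, p) = OR(0, 0) = 0
t4 = OR(t1, t3) = OR(0, 0) = 0
t5 = OR(t1, t4) = OR(0, 0) = 0
t6 = OR(t5, t3) = OR(0, 0) = 0
t7 = NAND(q, t6) = NAND(1, 0) = 1
t8 = AND(t7, t6) = AND(1, 0) = 0
So t8 = 0.

q=1 r=1 s=1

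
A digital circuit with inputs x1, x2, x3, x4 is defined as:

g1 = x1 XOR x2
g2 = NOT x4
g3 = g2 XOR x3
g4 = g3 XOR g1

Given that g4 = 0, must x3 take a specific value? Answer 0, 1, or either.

Both values of x3 occur among assignments with g4 = 0:
  x3=0: x1=0, x2=0, x3=0, x4=1
  x3=1: x1=0, x2=0, x3=1, x4=0

either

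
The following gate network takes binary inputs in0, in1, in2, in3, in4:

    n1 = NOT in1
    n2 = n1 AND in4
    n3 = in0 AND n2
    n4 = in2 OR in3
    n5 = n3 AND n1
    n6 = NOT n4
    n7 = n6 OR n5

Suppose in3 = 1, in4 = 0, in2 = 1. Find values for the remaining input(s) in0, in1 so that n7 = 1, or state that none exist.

no solution exists

With in3 = 1, in4 = 0, in2 = 1 fixed, none of the 4 settings of in0, in1 give n7 = 1.
For example, with in0=0, in1=1:
n1 = NOT in1 = NOT 1 = 0
n2 = n1 AND in4 = 0 AND 0 = 0
n3 = in0 AND n2 = 0 AND 0 = 0
n4 = in2 OR in3 = 1 OR 1 = 1
n5 = n3 AND n1 = 0 AND 0 = 0
n6 = NOT n4 = NOT 1 = 0
n7 = n6 OR n5 = 0 OR 0 = 0
giving n7 = 0 ≠ 1.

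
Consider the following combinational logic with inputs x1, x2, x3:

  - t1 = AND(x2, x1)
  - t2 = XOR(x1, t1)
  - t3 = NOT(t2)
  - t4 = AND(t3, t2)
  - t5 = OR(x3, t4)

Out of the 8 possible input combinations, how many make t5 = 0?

t5 = OR(x3, t4) must be 0, so both x3 = 0 and t4 = 0.
Enumerating the 8 input combinations, 4 give t5 = 0 and 4 give t5 = 1.

4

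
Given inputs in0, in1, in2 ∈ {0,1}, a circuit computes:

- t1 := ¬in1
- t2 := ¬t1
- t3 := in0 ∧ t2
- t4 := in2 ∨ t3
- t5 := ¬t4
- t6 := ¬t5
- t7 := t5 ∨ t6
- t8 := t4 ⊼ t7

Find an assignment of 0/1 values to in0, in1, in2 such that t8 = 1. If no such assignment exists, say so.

in0=0 in1=1 in2=0

t8 = t4 ⊼ t7 must be 1, so at least one of t4, t7 is 0.
Check with in0=0 in1=1 in2=0:
t1 = ¬in1 = ¬1 = 0
t2 = ¬t1 = ¬0 = 1
t3 = in0 ∧ t2 = 0 ∧ 1 = 0
t4 = in2 ∨ t3 = 0 ∨ 0 = 0
t5 = ¬t4 = ¬0 = 1
t6 = ¬t5 = ¬1 = 0
t7 = t5 ∨ t6 = 1 ∨ 0 = 1
t8 = t4 ⊼ t7 = 0 ⊼ 1 = 1
So t8 = 1 as required.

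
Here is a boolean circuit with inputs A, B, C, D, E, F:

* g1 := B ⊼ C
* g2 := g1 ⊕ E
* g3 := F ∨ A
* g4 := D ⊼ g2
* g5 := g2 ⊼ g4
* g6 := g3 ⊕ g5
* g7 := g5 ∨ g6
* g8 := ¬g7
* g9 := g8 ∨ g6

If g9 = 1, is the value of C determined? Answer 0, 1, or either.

Both values of C occur among assignments with g9 = 1:
  C=0: A=0, B=0, C=0, D=0, E=0, F=0
  C=1: A=0, B=0, C=1, D=0, E=0, F=0

either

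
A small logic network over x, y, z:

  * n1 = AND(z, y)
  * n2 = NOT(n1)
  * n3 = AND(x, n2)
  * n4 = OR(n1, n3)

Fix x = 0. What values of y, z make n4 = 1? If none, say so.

Check with x = 0 and y=1, z=1:
n1 = AND(z, y) = AND(1, 1) = 1
n2 = NOT(n1) = NOT 1 = 0
n3 = AND(x, n2) = AND(0, 0) = 0
n4 = OR(n1, n3) = OR(1, 0) = 1
So n4 = 1.

y=1 z=1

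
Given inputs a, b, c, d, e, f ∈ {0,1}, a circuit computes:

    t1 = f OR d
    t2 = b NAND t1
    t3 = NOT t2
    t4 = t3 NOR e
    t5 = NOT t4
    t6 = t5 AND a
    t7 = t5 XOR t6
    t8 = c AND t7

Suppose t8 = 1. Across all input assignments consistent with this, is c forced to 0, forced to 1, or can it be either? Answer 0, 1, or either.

t8 = c AND t7 must be 1, so both c = 1 and t7 = 1.
t7 = t5 XOR t6 must be 1, so t5 and t6 differ.
Every assignment with t8 = 1 has c = 1; there are 11 such assignment(s).

1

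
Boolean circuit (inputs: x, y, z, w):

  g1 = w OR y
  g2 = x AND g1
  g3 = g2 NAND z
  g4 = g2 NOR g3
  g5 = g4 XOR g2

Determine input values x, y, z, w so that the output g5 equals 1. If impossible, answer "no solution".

x=1, y=1, z=0, w=1

Check with x=1, y=1, z=0, w=1:
g1 = w OR y = 1 OR 1 = 1
g2 = x AND g1 = 1 AND 1 = 1
g3 = g2 NAND z = 1 NAND 0 = 1
g4 = g2 NOR g3 = 1 NOR 1 = 0
g5 = g4 XOR g2 = 0 XOR 1 = 1
So g5 = 1 as required.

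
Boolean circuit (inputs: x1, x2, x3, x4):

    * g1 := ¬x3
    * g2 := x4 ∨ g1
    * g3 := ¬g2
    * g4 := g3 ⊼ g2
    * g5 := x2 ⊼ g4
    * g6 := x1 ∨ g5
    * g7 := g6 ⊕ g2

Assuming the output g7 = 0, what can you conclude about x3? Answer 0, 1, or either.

Both values of x3 occur among assignments with g7 = 0:
  x3=0: x1=0, x2=0, x3=0, x4=0
  x3=1: x1=0, x2=0, x3=1, x4=1

either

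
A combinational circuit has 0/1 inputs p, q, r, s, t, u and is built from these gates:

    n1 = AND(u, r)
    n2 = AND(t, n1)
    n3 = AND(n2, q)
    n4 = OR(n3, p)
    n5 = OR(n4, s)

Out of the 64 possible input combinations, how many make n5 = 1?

n5 = OR(n4, s) must be 1, so at least one of n4, s is 1.
Enumerating the 64 input combinations, 49 give n5 = 1 and 15 give n5 = 0.

49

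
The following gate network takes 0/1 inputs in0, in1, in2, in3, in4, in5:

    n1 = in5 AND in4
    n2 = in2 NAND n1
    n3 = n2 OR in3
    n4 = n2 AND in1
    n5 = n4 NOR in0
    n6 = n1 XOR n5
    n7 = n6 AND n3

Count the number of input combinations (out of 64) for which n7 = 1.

20

n7 = n6 AND n3 must be 1, so both n6 = 1 and n3 = 1.
n6 = n1 XOR n5 must be 1, so n1 and n5 differ.
n3 = n2 OR in3 must be 1, so at least one of n2, in3 is 1.
Enumerating the 64 input combinations, 20 give n7 = 1 and 44 give n7 = 0.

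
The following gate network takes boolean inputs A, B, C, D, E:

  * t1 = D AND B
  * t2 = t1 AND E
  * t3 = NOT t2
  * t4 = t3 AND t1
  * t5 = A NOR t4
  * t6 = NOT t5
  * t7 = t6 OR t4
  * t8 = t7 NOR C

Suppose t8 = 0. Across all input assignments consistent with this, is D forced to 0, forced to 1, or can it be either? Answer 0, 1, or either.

either

Both values of D occur among assignments with t8 = 0:
  D=0: A=0, B=0, C=1, D=0, E=0
  D=1: A=0, B=0, C=1, D=1, E=0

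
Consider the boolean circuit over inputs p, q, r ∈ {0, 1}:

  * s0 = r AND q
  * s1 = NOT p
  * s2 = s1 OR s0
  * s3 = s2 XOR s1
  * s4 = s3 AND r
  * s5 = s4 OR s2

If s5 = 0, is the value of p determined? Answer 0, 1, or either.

1

s5 = s4 OR s2 must be 0, so both s4 = 0 and s2 = 0.
Every assignment with s5 = 0 has p = 1; there are 3 such assignment(s).
  p=1, q=0, r=0
  p=1, q=0, r=1
  p=1, q=1, r=0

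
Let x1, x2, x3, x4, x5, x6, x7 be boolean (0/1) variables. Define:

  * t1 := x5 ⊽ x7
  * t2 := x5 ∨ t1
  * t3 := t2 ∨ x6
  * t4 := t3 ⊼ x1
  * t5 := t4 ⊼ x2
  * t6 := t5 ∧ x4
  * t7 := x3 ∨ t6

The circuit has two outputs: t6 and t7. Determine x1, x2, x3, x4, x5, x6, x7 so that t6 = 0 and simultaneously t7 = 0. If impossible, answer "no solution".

Check with x1=1, x2=0, x3=0, x4=0, x5=0, x6=0, x7=0:
t1 = x5 ⊽ x7 = 0 ⊽ 0 = 1
t2 = x5 ∨ t1 = 0 ∨ 1 = 1
t3 = t2 ∨ x6 = 1 ∨ 0 = 1
t4 = t3 ⊼ x1 = 1 ⊼ 1 = 0
t5 = t4 ⊼ x2 = 0 ⊼ 0 = 1
t6 = t5 ∧ x4 = 1 ∧ 0 = 0
t7 = x3 ∨ t6 = 0 ∨ 0 = 0
So t6 = 0 and t7 = 0.

x1=1, x2=0, x3=0, x4=0, x5=0, x6=0, x7=0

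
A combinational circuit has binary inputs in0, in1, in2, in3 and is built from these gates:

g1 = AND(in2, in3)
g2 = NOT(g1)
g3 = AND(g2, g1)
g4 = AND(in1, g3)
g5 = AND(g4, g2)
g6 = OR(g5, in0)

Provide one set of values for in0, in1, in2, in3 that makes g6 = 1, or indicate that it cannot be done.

g6 = OR(g5, in0) must be 1, so at least one of g5, in0 is 1.
Check with in0=1, in1=0, in2=1, in3=1:
g1 = AND(in2, in3) = AND(1, 1) = 1
g2 = NOT(g1) = NOT 1 = 0
g3 = AND(g2, g1) = AND(0, 1) = 0
g4 = AND(in1, g3) = AND(0, 0) = 0
g5 = AND(g4, g2) = AND(0, 0) = 0
g6 = OR(g5, in0) = OR(0, 1) = 1
So g6 = 1 as required.

in0=1, in1=0, in2=1, in3=1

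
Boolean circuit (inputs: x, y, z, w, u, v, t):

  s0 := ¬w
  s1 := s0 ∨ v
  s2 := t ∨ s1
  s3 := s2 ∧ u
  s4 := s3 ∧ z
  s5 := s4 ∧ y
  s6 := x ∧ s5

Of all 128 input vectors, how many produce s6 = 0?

121

s6 = x ∧ s5 must be 0, so at least one of x, s5 is 0.
Enumerating the 128 input combinations, 121 give s6 = 0 and 7 give s6 = 1.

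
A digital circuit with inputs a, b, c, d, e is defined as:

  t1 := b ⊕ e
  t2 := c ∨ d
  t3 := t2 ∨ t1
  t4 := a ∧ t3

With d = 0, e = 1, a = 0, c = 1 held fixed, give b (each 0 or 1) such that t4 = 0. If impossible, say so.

t4 = a ∧ t3 must be 0, so at least one of a, t3 is 0.
Check with d = 0, e = 1, a = 0, c = 1 and b=0:
t1 = b ⊕ e = 0 ⊕ 1 = 1
t2 = c ∨ d = 1 ∨ 0 = 1
t3 = t2 ∨ t1 = 1 ∨ 1 = 1
t4 = a ∧ t3 = 0 ∧ 1 = 0
So t4 = 0.

b=0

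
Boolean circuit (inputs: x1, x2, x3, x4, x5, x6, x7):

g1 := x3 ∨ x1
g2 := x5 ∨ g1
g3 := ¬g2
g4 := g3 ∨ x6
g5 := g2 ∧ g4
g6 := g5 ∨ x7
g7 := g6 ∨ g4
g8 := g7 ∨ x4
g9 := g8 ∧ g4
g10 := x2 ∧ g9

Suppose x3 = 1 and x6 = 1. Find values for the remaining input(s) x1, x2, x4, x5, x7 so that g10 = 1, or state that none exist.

g10 = x2 ∧ g9 must be 1, so both x2 = 1 and g9 = 1.
g9 = g8 ∧ g4 must be 1, so both g8 = 1 and g4 = 1.
Check with x3 = 1 and x6 = 1 and x1=0, x2=1, x4=0, x5=0, x7=1:
g1 = x3 ∨ x1 = 1 ∨ 0 = 1
g2 = x5 ∨ g1 = 0 ∨ 1 = 1
g3 = ¬g2 = ¬1 = 0
g4 = g3 ∨ x6 = 0 ∨ 1 = 1
g5 = g2 ∧ g4 = 1 ∧ 1 = 1
g6 = g5 ∨ x7 = 1 ∨ 1 = 1
g7 = g6 ∨ g4 = 1 ∨ 1 = 1
g8 = g7 ∨ x4 = 1 ∨ 0 = 1
g9 = g8 ∧ g4 = 1 ∧ 1 = 1
g10 = x2 ∧ g9 = 1 ∧ 1 = 1
So g10 = 1.

x1=0 x2=1 x4=0 x5=0 x7=1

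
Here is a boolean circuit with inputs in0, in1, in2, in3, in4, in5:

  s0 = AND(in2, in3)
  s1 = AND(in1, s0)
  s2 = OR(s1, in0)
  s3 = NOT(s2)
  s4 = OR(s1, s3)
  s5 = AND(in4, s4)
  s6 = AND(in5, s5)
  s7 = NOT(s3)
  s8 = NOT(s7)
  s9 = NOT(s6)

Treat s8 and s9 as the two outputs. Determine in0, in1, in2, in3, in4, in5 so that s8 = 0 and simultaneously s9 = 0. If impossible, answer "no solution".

in0=1, in1=1, in2=1, in3=1, in4=1, in5=1

Check with in0=1, in1=1, in2=1, in3=1, in4=1, in5=1:
s0 = AND(in2, in3) = AND(1, 1) = 1
s1 = AND(in1, s0) = AND(1, 1) = 1
s2 = OR(s1, in0) = OR(1, 1) = 1
s3 = NOT(s2) = NOT 1 = 0
s4 = OR(s1, s3) = OR(1, 0) = 1
s5 = AND(in4, s4) = AND(1, 1) = 1
s6 = AND(in5, s5) = AND(1, 1) = 1
s7 = NOT(s3) = NOT 0 = 1
s8 = NOT(s7) = NOT 1 = 0
s9 = NOT(s6) = NOT 1 = 0
So s8 = 0 and s9 = 0.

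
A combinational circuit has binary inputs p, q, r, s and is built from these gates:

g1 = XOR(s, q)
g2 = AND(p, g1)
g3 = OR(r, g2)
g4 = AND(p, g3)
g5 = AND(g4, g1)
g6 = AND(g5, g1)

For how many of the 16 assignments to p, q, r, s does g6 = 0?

g6 = AND(g5, g1) must be 0, so at least one of g5, g1 is 0.
Enumerating the 16 input combinations, 12 give g6 = 0 and 4 give g6 = 1.

12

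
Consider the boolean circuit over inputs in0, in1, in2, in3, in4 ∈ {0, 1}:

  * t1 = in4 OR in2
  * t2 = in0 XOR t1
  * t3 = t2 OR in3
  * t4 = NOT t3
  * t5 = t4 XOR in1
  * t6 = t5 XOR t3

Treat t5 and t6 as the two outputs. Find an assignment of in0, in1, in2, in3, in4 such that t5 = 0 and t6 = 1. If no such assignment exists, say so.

in0=1 in1=0 in2=0 in3=0 in4=0

Check with in0=1 in1=0 in2=0 in3=0 in4=0:
t1 = in4 OR in2 = 0 OR 0 = 0
t2 = in0 XOR t1 = 1 XOR 0 = 1
t3 = t2 OR in3 = 1 OR 0 = 1
t4 = NOT t3 = NOT 1 = 0
t5 = t4 XOR in1 = 0 XOR 0 = 0
t6 = t5 XOR t3 = 0 XOR 1 = 1
So t5 = 0 and t6 = 1.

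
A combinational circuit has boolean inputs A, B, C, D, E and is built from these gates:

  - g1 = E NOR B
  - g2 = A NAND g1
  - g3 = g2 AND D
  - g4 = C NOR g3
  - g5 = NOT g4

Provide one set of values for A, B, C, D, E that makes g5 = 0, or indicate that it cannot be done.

A=0 B=1 C=0 D=0 E=1

Check with A=0 B=1 C=0 D=0 E=1:
g1 = E NOR B = 1 NOR 1 = 0
g2 = A NAND g1 = 0 NAND 0 = 1
g3 = g2 AND D = 1 AND 0 = 0
g4 = C NOR g3 = 0 NOR 0 = 1
g5 = NOT g4 = NOT 1 = 0
So g5 = 0 as required.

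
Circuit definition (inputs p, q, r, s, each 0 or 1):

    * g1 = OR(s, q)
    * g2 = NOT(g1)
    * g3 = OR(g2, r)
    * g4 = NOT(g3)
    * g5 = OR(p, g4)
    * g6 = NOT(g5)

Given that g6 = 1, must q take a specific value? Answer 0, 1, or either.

either

Both values of q occur among assignments with g6 = 1:
  q=0: p=0, q=0, r=0, s=0
  q=1: p=0, q=1, r=1, s=0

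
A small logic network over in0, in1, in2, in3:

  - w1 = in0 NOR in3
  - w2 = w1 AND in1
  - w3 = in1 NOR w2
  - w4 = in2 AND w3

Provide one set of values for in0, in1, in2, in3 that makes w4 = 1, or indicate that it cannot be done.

w4 = in2 AND w3 must be 1, so both in2 = 1 and w3 = 1.
w3 = in1 NOR w2 must be 1, so both in1 = 0 and w2 = 0.
Check with in0=0 in1=0 in2=1 in3=0:
w1 = in0 NOR in3 = 0 NOR 0 = 1
w2 = w1 AND in1 = 1 AND 0 = 0
w3 = in1 NOR w2 = 0 NOR 0 = 1
w4 = in2 AND w3 = 1 AND 1 = 1
So w4 = 1 as required.

in0=0 in1=0 in2=1 in3=0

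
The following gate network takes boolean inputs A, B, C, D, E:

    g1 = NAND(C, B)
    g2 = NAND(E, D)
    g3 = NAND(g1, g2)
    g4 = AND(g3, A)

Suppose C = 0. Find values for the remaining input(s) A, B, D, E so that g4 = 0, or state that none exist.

A=1, B=0, D=0, E=0

g4 = AND(g3, A) must be 0, so at least one of g3, A is 0.
Check with C = 0 and A=1, B=0, D=0, E=0:
g1 = NAND(C, B) = NAND(0, 0) = 1
g2 = NAND(E, D) = NAND(0, 0) = 1
g3 = NAND(g1, g2) = NAND(1, 1) = 0
g4 = AND(g3, A) = AND(0, 1) = 0
So g4 = 0.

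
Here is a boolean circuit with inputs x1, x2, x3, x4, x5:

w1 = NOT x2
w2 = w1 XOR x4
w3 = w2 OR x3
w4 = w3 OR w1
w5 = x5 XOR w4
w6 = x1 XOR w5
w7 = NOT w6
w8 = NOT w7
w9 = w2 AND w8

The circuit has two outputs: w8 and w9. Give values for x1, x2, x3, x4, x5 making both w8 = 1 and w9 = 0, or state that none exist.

x1=1, x2=0, x3=1, x4=1, x5=1

Check with x1=1, x2=0, x3=1, x4=1, x5=1:
w1 = NOT x2 = NOT 0 = 1
w2 = w1 XOR x4 = 1 XOR 1 = 0
w3 = w2 OR x3 = 0 OR 1 = 1
w4 = w3 OR w1 = 1 OR 1 = 1
w5 = x5 XOR w4 = 1 XOR 1 = 0
w6 = x1 XOR w5 = 1 XOR 0 = 1
w7 = NOT w6 = NOT 1 = 0
w8 = NOT w7 = NOT 0 = 1
w9 = w2 AND w8 = 0 AND 1 = 0
So w8 = 1 and w9 = 0.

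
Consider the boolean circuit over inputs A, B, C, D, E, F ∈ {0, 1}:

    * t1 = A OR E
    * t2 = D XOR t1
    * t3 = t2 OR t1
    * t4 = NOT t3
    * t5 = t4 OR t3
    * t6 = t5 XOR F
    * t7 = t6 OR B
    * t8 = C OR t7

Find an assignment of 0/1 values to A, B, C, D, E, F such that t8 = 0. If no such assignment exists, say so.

t8 = C OR t7 must be 0, so both C = 0 and t7 = 0.
t7 = t6 OR B must be 0, so both t6 = 0 and B = 0.
Check with A=1, B=0, C=0, D=1, E=1, F=1:
t1 = A OR E = 1 OR 1 = 1
t2 = D XOR t1 = 1 XOR 1 = 0
t3 = t2 OR t1 = 0 OR 1 = 1
t4 = NOT t3 = NOT 1 = 0
t5 = t4 OR t3 = 0 OR 1 = 1
t6 = t5 XOR F = 1 XOR 1 = 0
t7 = t6 OR B = 0 OR 0 = 0
t8 = C OR t7 = 0 OR 0 = 0
So t8 = 0 as required.

A=1, B=0, C=0, D=1, E=1, F=1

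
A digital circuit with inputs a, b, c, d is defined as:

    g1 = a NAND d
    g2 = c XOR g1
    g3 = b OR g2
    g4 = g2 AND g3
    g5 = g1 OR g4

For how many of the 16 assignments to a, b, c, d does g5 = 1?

g5 = g1 OR g4 must be 1, so at least one of g1, g4 is 1.
Enumerating the 16 input combinations, 14 give g5 = 1 and 2 give g5 = 0.

14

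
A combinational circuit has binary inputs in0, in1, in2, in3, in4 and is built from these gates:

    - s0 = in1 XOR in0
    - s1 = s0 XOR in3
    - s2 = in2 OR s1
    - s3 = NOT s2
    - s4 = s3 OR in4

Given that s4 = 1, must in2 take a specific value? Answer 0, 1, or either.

Both values of in2 occur among assignments with s4 = 1:
  in2=0: in0=0, in1=0, in2=0, in3=0, in4=0
  in2=1: in0=0, in1=0, in2=1, in3=0, in4=1

either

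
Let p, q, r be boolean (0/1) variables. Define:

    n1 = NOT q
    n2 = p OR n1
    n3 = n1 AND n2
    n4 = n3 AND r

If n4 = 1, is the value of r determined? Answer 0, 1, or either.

n4 = n3 AND r must be 1, so both n3 = 1 and r = 1.
n3 = n1 AND n2 must be 1, so both n1 = 1 and n2 = 1.
Every assignment with n4 = 1 has r = 1; there are 2 such assignment(s).
  p=0, q=0, r=1
  p=1, q=0, r=1

1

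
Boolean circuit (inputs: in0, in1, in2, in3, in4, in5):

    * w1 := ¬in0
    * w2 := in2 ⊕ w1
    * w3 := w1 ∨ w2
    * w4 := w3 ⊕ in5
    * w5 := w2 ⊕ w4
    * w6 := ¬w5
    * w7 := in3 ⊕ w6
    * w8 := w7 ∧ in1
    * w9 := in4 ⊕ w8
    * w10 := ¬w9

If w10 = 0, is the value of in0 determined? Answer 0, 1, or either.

Both values of in0 occur among assignments with w10 = 0:
  in0=0: in0=0, in1=0, in2=0, in3=0, in4=1, in5=0
  in0=1: in0=1, in1=0, in2=0, in3=0, in4=1, in5=0

either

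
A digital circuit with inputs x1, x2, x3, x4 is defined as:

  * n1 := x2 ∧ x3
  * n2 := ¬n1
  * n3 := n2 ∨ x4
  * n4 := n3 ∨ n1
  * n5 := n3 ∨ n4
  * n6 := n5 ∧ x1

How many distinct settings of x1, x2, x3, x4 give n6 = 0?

n6 = n5 ∧ x1 must be 0, so at least one of n5, x1 is 0.
Enumerating the 16 input combinations, 8 give n6 = 0 and 8 give n6 = 1.

8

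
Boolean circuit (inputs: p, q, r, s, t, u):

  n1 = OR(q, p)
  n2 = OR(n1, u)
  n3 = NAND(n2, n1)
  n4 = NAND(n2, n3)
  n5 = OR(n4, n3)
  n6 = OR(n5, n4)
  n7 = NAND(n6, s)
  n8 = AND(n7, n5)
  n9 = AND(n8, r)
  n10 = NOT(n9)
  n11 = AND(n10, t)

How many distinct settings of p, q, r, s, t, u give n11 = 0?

n11 = AND(n10, t) must be 0, so at least one of n10, t is 0.
Enumerating the 64 input combinations, 40 give n11 = 0 and 24 give n11 = 1.

40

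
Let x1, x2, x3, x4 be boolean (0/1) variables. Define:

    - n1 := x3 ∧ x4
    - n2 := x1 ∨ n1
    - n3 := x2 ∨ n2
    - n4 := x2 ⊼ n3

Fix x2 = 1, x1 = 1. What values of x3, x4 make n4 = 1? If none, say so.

With x2 = 1, x1 = 1 fixed, none of the 4 settings of x3, x4 give n4 = 1.
For example, with x3=0, x4=0:
n1 = x3 ∧ x4 = 0 ∧ 0 = 0
n2 = x1 ∨ n1 = 1 ∨ 0 = 1
n3 = x2 ∨ n2 = 1 ∨ 1 = 1
n4 = x2 ⊼ n3 = 1 ⊼ 1 = 0
giving n4 = 0 ≠ 1.

no solution exists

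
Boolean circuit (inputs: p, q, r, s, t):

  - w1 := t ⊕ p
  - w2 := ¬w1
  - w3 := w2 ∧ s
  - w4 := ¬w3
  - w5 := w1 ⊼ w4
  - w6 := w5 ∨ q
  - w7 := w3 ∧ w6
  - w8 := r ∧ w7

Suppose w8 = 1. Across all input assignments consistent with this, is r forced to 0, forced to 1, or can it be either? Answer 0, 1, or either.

w8 = r ∧ w7 must be 1, so both r = 1 and w7 = 1.
w7 = w3 ∧ w6 must be 1, so both w3 = 1 and w6 = 1.
Every assignment with w8 = 1 has r = 1; there are 4 such assignment(s).
  p=0, q=0, r=1, s=1, t=0
  p=0, q=1, r=1, s=1, t=0
  p=1, q=0, r=1, s=1, t=1
  p=1, q=1, r=1, s=1, t=1

1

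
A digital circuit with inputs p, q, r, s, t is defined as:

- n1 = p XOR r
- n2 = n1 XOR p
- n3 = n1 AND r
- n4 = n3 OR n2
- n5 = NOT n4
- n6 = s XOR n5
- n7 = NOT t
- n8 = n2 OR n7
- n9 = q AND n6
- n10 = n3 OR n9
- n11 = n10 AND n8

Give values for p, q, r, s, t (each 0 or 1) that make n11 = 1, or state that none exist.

Check with p=0 q=1 r=1 s=1 t=0:
n1 = p XOR r = 0 XOR 1 = 1
n2 = n1 XOR p = 1 XOR 0 = 1
n3 = n1 AND r = 1 AND 1 = 1
n4 = n3 OR n2 = 1 OR 1 = 1
n5 = NOT n4 = NOT 1 = 0
n6 = s XOR n5 = 1 XOR 0 = 1
n7 = NOT t = NOT 0 = 1
n8 = n2 OR n7 = 1 OR 1 = 1
n9 = q AND n6 = 1 AND 1 = 1
n10 = n3 OR n9 = 1 OR 1 = 1
n11 = n10 AND n8 = 1 AND 1 = 1
So n11 = 1 as required.

p=0 q=1 r=1 s=1 t=0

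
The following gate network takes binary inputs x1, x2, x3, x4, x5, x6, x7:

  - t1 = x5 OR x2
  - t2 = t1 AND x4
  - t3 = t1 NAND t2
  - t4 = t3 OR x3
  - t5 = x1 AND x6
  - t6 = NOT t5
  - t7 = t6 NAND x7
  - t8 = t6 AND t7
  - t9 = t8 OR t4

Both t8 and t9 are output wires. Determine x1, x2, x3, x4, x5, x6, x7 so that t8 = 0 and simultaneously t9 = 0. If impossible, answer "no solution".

Check with x1=0, x2=1, x3=0, x4=1, x5=1, x6=0, x7=1:
t1 = x5 OR x2 = 1 OR 1 = 1
t2 = t1 AND x4 = 1 AND 1 = 1
t3 = t1 NAND t2 = 1 NAND 1 = 0
t4 = t3 OR x3 = 0 OR 0 = 0
t5 = x1 AND x6 = 0 AND 0 = 0
t6 = NOT t5 = NOT 0 = 1
t7 = t6 NAND x7 = 1 NAND 1 = 0
t8 = t6 AND t7 = 1 AND 0 = 0
t9 = t8 OR t4 = 0 OR 0 = 0
So t8 = 0 and t9 = 0.

x1=0, x2=1, x3=0, x4=1, x5=1, x6=0, x7=1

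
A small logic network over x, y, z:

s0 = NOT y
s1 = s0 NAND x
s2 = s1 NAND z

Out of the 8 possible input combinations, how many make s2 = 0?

3

s2 = s1 NAND z must be 0, so both s1 = 1 and z = 1.
s1 = s0 NAND x must be 1, so at least one of s0, x is 0.
Satisfying assignments:
  x=0, y=0, z=1
  x=0, y=1, z=1
  x=1, y=1, z=1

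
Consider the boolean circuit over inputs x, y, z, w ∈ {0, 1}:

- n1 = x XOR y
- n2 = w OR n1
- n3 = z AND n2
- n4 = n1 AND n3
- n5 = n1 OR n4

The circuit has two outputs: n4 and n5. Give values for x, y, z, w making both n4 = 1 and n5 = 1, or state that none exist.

Check with x=0 y=1 z=1 w=1:
n1 = x XOR y = 0 XOR 1 = 1
n2 = w OR n1 = 1 OR 1 = 1
n3 = z AND n2 = 1 AND 1 = 1
n4 = n1 AND n3 = 1 AND 1 = 1
n5 = n1 OR n4 = 1 OR 1 = 1
So n4 = 1 and n5 = 1.

x=0 y=1 z=1 w=1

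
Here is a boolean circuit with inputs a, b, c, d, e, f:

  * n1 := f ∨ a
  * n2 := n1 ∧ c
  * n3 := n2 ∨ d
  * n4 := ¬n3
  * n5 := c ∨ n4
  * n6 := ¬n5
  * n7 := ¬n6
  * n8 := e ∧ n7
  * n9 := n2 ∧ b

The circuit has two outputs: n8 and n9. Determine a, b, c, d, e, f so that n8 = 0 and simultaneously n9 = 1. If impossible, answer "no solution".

Check with a=1, b=1, c=1, d=0, e=0, f=1:
n1 = f ∨ a = 1 ∨ 1 = 1
n2 = n1 ∧ c = 1 ∧ 1 = 1
n3 = n2 ∨ d = 1 ∨ 0 = 1
n4 = ¬n3 = ¬1 = 0
n5 = c ∨ n4 = 1 ∨ 0 = 1
n6 = ¬n5 = ¬1 = 0
n7 = ¬n6 = ¬0 = 1
n8 = e ∧ n7 = 0 ∧ 1 = 0
n9 = n2 ∧ b = 1 ∧ 1 = 1
So n8 = 0 and n9 = 1.

a=1, b=1, c=1, d=0, e=0, f=1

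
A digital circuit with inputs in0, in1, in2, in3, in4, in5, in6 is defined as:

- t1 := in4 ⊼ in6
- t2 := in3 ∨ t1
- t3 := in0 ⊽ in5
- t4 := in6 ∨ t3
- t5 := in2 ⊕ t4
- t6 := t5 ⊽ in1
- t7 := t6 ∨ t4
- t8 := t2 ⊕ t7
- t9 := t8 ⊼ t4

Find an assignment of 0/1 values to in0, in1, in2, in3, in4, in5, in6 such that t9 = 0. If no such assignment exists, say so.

t9 = t8 ⊼ t4 must be 0, so both t8 = 1 and t4 = 1.
t8 = t2 ⊕ t7 must be 1, so t2 and t7 differ.
Check with in0=0, in1=1, in2=1, in3=0, in4=1, in5=1, in6=1:
t1 = in4 ⊼ in6 = 1 ⊼ 1 = 0
t2 = in3 ∨ t1 = 0 ∨ 0 = 0
t3 = in0 ⊽ in5 = 0 ⊽ 1 = 0
t4 = in6 ∨ t3 = 1 ∨ 0 = 1
t5 = in2 ⊕ t4 = 1 ⊕ 1 = 0
t6 = t5 ⊽ in1 = 0 ⊽ 1 = 0
t7 = t6 ∨ t4 = 0 ∨ 1 = 1
t8 = t2 ⊕ t7 = 0 ⊕ 1 = 1
t9 = t8 ⊼ t4 = 1 ⊼ 1 = 0
So t9 = 0 as required.

in0=0, in1=1, in2=1, in3=0, in4=1, in5=1, in6=1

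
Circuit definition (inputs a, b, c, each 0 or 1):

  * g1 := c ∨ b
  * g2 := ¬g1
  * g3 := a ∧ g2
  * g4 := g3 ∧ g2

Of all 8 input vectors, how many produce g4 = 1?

1

g4 = g3 ∧ g2 must be 1, so both g3 = 1 and g2 = 1.
g3 = a ∧ g2 must be 1, so both a = 1 and g2 = 1.
Satisfying assignments:
  a=1, b=0, c=0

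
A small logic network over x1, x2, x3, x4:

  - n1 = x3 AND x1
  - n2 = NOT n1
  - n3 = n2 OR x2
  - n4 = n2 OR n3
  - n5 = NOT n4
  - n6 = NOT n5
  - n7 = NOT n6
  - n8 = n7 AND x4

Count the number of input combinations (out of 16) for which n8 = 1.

n8 = n7 AND x4 must be 1, so both n7 = 1 and x4 = 1.
Enumerating the 16 input combinations, 1 give n8 = 1 and 15 give n8 = 0.

1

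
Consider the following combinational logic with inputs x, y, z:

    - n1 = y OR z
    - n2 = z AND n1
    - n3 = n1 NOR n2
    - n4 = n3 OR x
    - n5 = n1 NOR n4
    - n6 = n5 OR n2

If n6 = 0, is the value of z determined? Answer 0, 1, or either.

n6 = n5 OR n2 must be 0, so both n5 = 0 and n2 = 0.
n5 = n1 NOR n4 must be 0, so at least one of n1, n4 is 1.
n2 = z AND n1 must be 0, so at least one of z, n1 is 0.
Every assignment with n6 = 0 has z = 0; there are 4 such assignment(s).
  x=0, y=0, z=0
  x=0, y=1, z=0
  x=1, y=0, z=0
  x=1, y=1, z=0

0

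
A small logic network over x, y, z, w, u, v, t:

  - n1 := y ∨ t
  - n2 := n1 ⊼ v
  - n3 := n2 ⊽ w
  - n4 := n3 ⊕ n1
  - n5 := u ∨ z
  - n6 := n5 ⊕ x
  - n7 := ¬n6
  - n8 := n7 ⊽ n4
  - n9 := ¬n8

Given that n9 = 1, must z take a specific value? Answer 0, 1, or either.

Both values of z occur among assignments with n9 = 1:
  z=0: x=0, y=0, z=0, w=0, u=0, v=0, t=0
  z=1: x=0, y=0, z=1, w=0, u=0, v=0, t=1

either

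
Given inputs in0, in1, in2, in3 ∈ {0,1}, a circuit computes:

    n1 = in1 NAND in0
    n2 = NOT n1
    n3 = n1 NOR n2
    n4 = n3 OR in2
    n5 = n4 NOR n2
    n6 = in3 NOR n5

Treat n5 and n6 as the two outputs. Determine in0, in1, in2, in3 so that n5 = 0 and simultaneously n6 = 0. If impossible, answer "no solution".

Check with in0=0, in1=1, in2=1, in3=1:
n1 = in1 NAND in0 = 1 NAND 0 = 1
n2 = NOT n1 = NOT 1 = 0
n3 = n1 NOR n2 = 1 NOR 0 = 0
n4 = n3 OR in2 = 0 OR 1 = 1
n5 = n4 NOR n2 = 1 NOR 0 = 0
n6 = in3 NOR n5 = 1 NOR 0 = 0
So n5 = 0 and n6 = 0.

in0=0, in1=1, in2=1, in3=1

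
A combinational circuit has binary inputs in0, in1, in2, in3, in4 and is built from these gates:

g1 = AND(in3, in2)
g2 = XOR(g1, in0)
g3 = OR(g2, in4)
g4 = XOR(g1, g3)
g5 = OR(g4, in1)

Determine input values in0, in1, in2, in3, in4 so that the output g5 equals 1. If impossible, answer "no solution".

g5 = OR(g4, in1) must be 1, so at least one of g4, in1 is 1.
Check with in0=0, in1=0, in2=0, in3=0, in4=1:
g1 = AND(in3, in2) = AND(0, 0) = 0
g2 = XOR(g1, in0) = XOR(0, 0) = 0
g3 = OR(g2, in4) = OR(0, 1) = 1
g4 = XOR(g1, g3) = XOR(0, 1) = 1
g5 = OR(g4, in1) = OR(1, 0) = 1
So g5 = 1 as required.

in0=0, in1=0, in2=0, in3=0, in4=1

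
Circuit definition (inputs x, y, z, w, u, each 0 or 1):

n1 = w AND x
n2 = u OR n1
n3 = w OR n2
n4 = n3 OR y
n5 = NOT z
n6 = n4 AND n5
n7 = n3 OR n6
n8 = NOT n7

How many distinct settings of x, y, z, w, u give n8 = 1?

n8 = NOT n7 must be 1, so n7 = 0.
n7 = n3 OR n6 must be 0, so both n3 = 0 and n6 = 0.
Satisfying assignments:
  x=0, y=0, z=0, w=0, u=0
  x=0, y=0, z=1, w=0, u=0
  x=0, y=1, z=1, w=0, u=0
  x=1, y=0, z=0, w=0, u=0
  x=1, y=0, z=1, w=0, u=0
  x=1, y=1, z=1, w=0, u=0

6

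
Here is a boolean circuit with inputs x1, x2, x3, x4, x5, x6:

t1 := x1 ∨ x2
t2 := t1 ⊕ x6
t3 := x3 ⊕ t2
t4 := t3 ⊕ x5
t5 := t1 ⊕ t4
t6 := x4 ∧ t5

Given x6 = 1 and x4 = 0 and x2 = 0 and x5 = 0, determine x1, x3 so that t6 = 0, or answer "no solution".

x1=0, x3=1

Check with x6 = 1 and x4 = 0 and x2 = 0 and x5 = 0 and x1=0, x3=1:
t1 = x1 ∨ x2 = 0 ∨ 0 = 0
t2 = t1 ⊕ x6 = 0 ⊕ 1 = 1
t3 = x3 ⊕ t2 = 1 ⊕ 1 = 0
t4 = t3 ⊕ x5 = 0 ⊕ 0 = 0
t5 = t1 ⊕ t4 = 0 ⊕ 0 = 0
t6 = x4 ∧ t5 = 0 ∧ 0 = 0
So t6 = 0.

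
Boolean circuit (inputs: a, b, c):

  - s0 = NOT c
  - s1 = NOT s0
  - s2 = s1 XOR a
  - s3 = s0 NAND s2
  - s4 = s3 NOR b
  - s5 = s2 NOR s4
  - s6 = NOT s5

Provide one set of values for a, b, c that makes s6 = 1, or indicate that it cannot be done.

Check with a=0, b=1, c=1:
s0 = NOT c = NOT 1 = 0
s1 = NOT s0 = NOT 0 = 1
s2 = s1 XOR a = 1 XOR 0 = 1
s3 = s0 NAND s2 = 0 NAND 1 = 1
s4 = s3 NOR b = 1 NOR 1 = 0
s5 = s2 NOR s4 = 1 NOR 0 = 0
s6 = NOT s5 = NOT 0 = 1
So s6 = 1 as required.

a=0, b=1, c=1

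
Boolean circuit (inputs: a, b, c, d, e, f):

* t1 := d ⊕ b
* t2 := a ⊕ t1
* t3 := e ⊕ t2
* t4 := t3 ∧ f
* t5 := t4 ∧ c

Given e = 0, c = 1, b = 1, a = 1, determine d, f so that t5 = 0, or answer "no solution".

d=1, f=0

t5 = t4 ∧ c must be 0, so at least one of t4, c is 0.
Check with e = 0, c = 1, b = 1, a = 1 and d=1, f=0:
t1 = d ⊕ b = 1 ⊕ 1 = 0
t2 = a ⊕ t1 = 1 ⊕ 0 = 1
t3 = e ⊕ t2 = 0 ⊕ 1 = 1
t4 = t3 ∧ f = 1 ∧ 0 = 0
t5 = t4 ∧ c = 0 ∧ 1 = 0
So t5 = 0.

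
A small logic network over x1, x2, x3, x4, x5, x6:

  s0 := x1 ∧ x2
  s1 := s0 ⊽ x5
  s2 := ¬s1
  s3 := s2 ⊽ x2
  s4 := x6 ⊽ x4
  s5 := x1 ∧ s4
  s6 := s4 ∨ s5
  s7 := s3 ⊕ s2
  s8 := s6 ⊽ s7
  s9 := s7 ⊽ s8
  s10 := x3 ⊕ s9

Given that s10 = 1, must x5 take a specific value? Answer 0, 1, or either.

either

Both values of x5 occur among assignments with s10 = 1:
  x5=0: x1=0, x2=0, x3=1, x4=0, x5=0, x6=0
  x5=1: x1=0, x2=0, x3=1, x4=0, x5=1, x6=0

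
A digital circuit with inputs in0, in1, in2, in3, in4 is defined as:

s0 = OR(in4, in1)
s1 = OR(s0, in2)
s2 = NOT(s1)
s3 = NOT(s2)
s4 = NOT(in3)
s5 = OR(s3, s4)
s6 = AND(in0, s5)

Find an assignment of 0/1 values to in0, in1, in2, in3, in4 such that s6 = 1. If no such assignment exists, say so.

s6 = AND(in0, s5) must be 1, so both in0 = 1 and s5 = 1.
s5 = OR(s3, s4) must be 1, so at least one of s3, s4 is 1.
Check with in0=1, in1=0, in2=0, in3=0, in4=1:
s0 = OR(in4, in1) = OR(1, 0) = 1
s1 = OR(s0, in2) = OR(1, 0) = 1
s2 = NOT(s1) = NOT 1 = 0
s3 = NOT(s2) = NOT 0 = 1
s4 = NOT(in3) = NOT 0 = 1
s5 = OR(s3, s4) = OR(1, 1) = 1
s6 = AND(in0, s5) = AND(1, 1) = 1
So s6 = 1 as required.

in0=1, in1=0, in2=0, in3=0, in4=1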